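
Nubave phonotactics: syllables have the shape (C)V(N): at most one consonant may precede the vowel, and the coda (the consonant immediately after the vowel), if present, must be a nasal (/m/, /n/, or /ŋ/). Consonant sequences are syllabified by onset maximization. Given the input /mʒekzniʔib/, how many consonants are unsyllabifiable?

Under (C)V(N), the unsyllabifiable consonants are /m/, /k/, /z/, /b/ (only a nasal (/m/, /n/, or /ŋ/) is licensed in coda position; onsets are limited to one consonant).

4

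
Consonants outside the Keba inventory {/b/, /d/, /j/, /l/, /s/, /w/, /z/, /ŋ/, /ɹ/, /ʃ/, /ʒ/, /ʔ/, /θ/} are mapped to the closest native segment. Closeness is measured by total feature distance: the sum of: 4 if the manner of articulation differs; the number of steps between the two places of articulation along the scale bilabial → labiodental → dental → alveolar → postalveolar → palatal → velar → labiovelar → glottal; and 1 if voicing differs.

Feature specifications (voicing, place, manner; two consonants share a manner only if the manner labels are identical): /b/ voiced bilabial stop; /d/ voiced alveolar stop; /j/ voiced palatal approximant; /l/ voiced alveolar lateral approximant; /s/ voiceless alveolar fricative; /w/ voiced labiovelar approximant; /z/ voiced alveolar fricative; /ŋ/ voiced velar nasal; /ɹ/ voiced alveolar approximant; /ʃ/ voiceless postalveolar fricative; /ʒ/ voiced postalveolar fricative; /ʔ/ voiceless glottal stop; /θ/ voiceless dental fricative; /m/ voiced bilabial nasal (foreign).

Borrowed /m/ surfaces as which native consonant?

/b/ is closest: manner differs (nasal→stop, +4), place distance 0 (bilabial→bilabial), same voicing; total 4. Next closest is /ŋ/ at distance 6.

b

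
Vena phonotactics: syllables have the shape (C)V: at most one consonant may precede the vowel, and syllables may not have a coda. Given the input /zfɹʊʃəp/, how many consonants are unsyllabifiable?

3

Syllabifying with onset maximization leaves /z/, /f/, /p/ stranded (no codas are permitted; onsets are limited to one consonant).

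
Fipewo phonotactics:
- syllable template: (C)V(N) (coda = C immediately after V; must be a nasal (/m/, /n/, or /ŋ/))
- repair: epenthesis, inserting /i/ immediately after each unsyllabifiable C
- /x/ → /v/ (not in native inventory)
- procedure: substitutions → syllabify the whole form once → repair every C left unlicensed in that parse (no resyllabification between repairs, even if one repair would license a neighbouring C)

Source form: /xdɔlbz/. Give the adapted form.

Substitution: /x/ → /v/, giving /vdɔlbz/.
Syllabifying with onset maximization leaves /v/, /l/, /b/, /z/ stranded (only a nasal (/m/, /n/, or /ŋ/) is licensed in coda position; onsets are limited to one consonant).
Inserting the epenthetic vowel yields /v/ → /vi/, /l/ → /li/, /b/ → /bi/, /z/ → /zi/.

vidɔlibizi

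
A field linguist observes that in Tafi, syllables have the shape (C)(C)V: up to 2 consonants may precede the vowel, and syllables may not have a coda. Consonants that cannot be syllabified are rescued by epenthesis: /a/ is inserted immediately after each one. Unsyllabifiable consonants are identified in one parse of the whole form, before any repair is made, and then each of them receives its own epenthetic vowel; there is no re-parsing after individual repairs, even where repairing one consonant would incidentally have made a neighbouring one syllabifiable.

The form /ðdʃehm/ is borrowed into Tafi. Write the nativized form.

ðadʃehama

Syllabifying with onset maximization leaves /ð/, /h/, /m/ stranded (no codas are permitted; onsets may contain at most 2 consonants).
Epenthesis after each stranded consonant: /ð/ → /ða/, /h/ → /ha/, /m/ → /ma/.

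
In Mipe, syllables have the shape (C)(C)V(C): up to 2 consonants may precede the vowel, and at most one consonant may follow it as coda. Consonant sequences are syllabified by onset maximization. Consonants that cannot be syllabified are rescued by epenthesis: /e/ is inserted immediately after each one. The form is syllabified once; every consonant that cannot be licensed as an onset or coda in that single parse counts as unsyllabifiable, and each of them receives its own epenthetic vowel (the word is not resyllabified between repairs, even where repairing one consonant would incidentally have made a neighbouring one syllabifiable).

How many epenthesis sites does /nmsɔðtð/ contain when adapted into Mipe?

The unsyllabifiable consonants are /n/, /t/, /ð/; each receives one epenthetic vowel.

3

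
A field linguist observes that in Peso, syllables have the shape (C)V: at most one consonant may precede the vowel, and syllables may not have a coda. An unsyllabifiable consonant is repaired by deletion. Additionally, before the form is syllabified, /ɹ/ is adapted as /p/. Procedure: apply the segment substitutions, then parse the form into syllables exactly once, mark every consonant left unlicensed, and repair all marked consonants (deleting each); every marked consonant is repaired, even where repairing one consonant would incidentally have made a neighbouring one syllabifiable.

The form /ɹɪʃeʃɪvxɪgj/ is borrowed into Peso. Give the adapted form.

pɪʃeʃɪxɪ

Substitution: /ɹ/ → /p/, giving /pɪʃeʃɪvxɪgj/.
Under (C)V, the unsyllabifiable consonants are /v/, /g/, /j/ (no codas are permitted; onsets are limited to one consonant).
Deletion applies to /v/, /g/, /j/.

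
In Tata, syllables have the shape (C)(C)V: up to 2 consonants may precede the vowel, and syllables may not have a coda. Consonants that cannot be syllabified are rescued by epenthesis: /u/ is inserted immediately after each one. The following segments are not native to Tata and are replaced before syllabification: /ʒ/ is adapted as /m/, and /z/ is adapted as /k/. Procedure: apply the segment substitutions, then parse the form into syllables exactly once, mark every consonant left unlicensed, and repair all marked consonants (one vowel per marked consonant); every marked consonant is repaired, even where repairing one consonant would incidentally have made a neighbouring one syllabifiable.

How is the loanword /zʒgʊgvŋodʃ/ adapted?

kumgʊguvŋoduʃu

Substitution: /z/ → /k/, /ʒ/ → /m/, giving /kmgʊgvŋodʃ/.
Syllabifying with onset maximization leaves /k/, /g/, /d/, /ʃ/ stranded (no codas are permitted; onsets may contain at most 2 consonants).
Inserting the epenthetic vowel yields /k/ → /ku/, /g/ → /gu/, /d/ → /du/, /ʃ/ → /ʃu/.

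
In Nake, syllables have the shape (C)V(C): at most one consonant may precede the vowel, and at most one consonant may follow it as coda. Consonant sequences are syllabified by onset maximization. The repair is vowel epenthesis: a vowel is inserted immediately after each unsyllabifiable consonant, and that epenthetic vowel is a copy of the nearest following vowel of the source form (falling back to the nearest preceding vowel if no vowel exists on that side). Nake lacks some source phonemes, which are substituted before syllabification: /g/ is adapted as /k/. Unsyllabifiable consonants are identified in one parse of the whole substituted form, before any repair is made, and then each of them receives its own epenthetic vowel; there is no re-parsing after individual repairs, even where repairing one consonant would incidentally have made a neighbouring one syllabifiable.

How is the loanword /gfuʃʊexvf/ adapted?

kufuʃʊexvefe

Substitution: /g/ → /k/, giving /kfuʃʊexvf/.
Syllabifying with onset maximization leaves /k/, /v/, /f/ stranded (at most one coda consonant is licensed; onsets are limited to one consonant).
Inserting the epenthetic vowel yields /k/ → /ku/, /v/ → /ve/, /f/ → /fe/.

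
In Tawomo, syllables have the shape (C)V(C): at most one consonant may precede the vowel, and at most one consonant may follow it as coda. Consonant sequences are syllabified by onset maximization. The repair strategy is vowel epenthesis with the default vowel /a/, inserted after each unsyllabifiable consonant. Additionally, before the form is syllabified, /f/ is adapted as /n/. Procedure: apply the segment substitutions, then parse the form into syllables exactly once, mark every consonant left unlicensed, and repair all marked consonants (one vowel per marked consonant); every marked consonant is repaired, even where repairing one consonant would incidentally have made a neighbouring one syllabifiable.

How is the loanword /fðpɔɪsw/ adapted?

naðapɔɪswa

Substitution: /f/ → /n/, giving /nðpɔɪsw/.
Syllabifying with onset maximization leaves /n/, /ð/, /w/ stranded (at most one coda consonant is licensed; onsets are limited to one consonant).
Epenthesis after each stranded consonant: /n/ → /na/, /ð/ → /ða/, /w/ → /wa/.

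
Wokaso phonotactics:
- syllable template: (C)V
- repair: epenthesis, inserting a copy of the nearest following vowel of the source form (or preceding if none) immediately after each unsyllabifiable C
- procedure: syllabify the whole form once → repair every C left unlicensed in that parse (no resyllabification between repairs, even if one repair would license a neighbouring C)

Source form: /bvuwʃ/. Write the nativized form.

Syllabifying with onset maximization leaves /b/, /w/, /ʃ/ stranded (no codas are permitted; onsets are limited to one consonant).
Epenthesis after each stranded consonant: /b/ → /bu/, /w/ → /wu/, /ʃ/ → /ʃu/.

buvuwuʃu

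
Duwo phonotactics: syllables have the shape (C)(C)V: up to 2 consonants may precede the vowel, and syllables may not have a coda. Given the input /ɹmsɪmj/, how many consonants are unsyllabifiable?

3

Syllabifying with onset maximization leaves /ɹ/, /m/, /j/ stranded (no codas are permitted; onsets may contain at most 2 consonants).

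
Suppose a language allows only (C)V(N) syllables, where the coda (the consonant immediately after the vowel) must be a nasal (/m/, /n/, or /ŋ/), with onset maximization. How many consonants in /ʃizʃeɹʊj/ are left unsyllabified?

2

Under (C)V(N), the unsyllabifiable consonants are /z/, /j/ (only a nasal (/m/, /n/, or /ŋ/) is licensed in coda position; onsets are limited to one consonant).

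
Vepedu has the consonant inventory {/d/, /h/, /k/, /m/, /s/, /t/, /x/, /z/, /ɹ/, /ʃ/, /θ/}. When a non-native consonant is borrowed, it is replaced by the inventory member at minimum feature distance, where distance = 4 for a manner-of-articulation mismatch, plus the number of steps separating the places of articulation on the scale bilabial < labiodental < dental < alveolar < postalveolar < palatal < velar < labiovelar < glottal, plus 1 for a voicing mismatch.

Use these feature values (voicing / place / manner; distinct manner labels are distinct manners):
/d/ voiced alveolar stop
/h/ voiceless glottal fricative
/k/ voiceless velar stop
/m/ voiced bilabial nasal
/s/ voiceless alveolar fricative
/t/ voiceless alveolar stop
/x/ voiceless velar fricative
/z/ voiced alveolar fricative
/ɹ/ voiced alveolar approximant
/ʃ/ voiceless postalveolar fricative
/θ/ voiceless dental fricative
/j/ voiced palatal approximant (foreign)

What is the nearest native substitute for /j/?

ɹ

/ɹ/ is closest: same manner (approximant), place distance 2 (palatal→alveolar), same voicing; total 2. Next closest is /d/ at distance 6.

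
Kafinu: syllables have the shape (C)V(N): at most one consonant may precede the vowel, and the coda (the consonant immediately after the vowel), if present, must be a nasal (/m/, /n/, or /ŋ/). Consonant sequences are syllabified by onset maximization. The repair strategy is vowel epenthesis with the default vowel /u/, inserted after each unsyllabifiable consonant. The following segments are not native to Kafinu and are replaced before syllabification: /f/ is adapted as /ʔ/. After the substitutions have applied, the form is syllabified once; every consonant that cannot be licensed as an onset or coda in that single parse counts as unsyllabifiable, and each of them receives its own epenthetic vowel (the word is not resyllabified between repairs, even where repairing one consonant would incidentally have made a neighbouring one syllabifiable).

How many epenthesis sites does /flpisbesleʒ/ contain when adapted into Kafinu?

5

After substitution the input is /ʔlpisbesleʒ/.
The unsyllabifiable consonants are /ʔ/, /l/, /s/, /s/, /ʒ/; each receives one epenthetic vowel.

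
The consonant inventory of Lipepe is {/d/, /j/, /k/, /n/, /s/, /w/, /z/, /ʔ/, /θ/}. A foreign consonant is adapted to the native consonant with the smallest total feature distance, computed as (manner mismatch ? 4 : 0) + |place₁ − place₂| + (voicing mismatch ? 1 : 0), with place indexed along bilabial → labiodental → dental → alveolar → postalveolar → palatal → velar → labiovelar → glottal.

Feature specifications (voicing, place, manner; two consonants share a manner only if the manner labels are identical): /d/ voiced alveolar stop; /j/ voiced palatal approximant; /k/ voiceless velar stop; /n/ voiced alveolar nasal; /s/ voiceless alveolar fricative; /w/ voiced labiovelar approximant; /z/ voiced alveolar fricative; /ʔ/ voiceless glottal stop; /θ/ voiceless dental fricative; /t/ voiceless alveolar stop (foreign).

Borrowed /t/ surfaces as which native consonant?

d

/d/ is closest: same manner (stop), place distance 0 (alveolar→alveolar), voicing differs (+1); total 1. Next closest is /k/ at distance 3.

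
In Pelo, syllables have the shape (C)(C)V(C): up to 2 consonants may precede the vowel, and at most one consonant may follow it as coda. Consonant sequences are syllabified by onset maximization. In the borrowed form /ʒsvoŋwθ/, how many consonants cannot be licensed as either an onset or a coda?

The consonants /ʒ/, /w/, /θ/ cannot be parsed into a legal (C)(C)V(C) syllable (at most one coda consonant is licensed; onsets may contain at most 2 consonants).

3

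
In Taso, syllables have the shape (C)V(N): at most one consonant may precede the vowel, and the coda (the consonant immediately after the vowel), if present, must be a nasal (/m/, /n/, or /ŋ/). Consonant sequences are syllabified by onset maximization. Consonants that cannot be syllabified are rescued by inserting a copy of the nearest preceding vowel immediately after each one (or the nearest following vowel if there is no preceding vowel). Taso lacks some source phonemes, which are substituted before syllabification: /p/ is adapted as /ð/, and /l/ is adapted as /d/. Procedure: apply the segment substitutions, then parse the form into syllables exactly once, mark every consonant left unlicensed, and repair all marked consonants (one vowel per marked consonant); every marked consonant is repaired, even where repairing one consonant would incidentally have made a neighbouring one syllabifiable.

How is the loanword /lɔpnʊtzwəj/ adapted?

Substitution: /l/ → /d/, /p/ → /ð/, giving /dɔðnʊtzwəj/.
Under (C)V(N), the unsyllabifiable consonants are /ð/, /t/, /z/, /j/ (only a nasal (/m/, /n/, or /ŋ/) is licensed in coda position; onsets are limited to one consonant).
Inserting the epenthetic vowel yields /ð/ → /ðɔ/, /t/ → /tʊ/, /z/ → /zʊ/, /j/ → /jə/.

dɔðɔnʊtʊzʊwəjə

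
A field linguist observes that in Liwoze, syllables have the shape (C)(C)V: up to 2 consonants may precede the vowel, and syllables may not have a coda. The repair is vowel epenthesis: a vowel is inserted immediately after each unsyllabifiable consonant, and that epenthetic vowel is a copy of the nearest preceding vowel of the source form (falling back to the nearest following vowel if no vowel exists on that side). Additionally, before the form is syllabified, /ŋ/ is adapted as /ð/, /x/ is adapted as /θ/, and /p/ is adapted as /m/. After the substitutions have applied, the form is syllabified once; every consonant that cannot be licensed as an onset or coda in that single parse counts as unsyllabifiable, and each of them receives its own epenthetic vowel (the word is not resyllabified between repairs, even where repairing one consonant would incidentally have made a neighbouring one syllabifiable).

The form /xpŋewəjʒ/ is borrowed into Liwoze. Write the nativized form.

Substitution: /x/ → /θ/, /p/ → /m/, /ŋ/ → /ð/, giving /θmðewəjʒ/.
Under (C)(C)V, the unsyllabifiable consonants are /θ/, /j/, /ʒ/ (no codas are permitted; onsets may contain at most 2 consonants).
Each unlicensed consonant becomes the onset of a new syllable: /θ/ → /θe/, /j/ → /jə/, /ʒ/ → /ʒə/.

θemðewəjəʒə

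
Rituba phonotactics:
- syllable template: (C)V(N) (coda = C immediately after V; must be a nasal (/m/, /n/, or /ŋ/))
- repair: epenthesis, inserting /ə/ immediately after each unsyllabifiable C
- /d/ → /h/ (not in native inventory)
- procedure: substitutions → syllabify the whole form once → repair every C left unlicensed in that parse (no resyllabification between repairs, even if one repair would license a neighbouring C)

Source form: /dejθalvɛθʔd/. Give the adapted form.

Substitution: /d/ → /h/, giving /hejθalvɛθʔh/.
The consonants /j/, /l/, /θ/, /ʔ/, /h/ cannot be parsed into a legal (C)V(N) syllable (only a nasal (/m/, /n/, or /ŋ/) is licensed in coda position; onsets are limited to one consonant).
Each unlicensed consonant becomes the onset of a new syllable: /j/ → /jə/, /l/ → /lə/, /θ/ → /θə/, /ʔ/ → /ʔə/, /h/ → /hə/.

hejəθaləvɛθəʔəhə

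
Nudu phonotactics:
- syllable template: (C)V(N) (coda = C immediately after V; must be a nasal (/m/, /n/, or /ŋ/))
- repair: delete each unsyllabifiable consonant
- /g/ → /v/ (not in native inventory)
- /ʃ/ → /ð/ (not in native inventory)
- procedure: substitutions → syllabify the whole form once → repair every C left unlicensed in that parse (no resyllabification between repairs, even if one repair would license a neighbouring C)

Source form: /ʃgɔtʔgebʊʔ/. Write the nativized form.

Substitution: /ʃ/ → /ð/, /g/ → /v/, giving /ðvɔtʔvebʊʔ/.
The consonants /ð/, /t/, /ʔ/, /ʔ/ cannot be parsed into a legal (C)V(N) syllable (only a nasal (/m/, /n/, or /ŋ/) is licensed in coda position; onsets are limited to one consonant).
Deleting the stranded consonants removes /ð/, /t/, /ʔ/, /ʔ/.

vɔvebʊ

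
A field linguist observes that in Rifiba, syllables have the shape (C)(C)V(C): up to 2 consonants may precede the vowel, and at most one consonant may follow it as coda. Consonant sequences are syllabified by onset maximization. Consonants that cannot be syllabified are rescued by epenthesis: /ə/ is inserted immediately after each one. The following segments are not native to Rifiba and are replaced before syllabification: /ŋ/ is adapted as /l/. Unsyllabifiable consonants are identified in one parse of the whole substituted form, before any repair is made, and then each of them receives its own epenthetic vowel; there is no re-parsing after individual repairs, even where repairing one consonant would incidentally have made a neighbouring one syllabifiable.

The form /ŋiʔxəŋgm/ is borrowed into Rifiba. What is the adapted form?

Substitution: /ŋ/ → /l/, giving /liʔxəlgm/.
The consonants /g/, /m/ cannot be parsed into a legal (C)(C)V(C) syllable (at most one coda consonant is licensed; onsets may contain at most 2 consonants).
Each unlicensed consonant becomes the onset of a new syllable: /g/ → /gə/, /m/ → /mə/.

liʔxəlgəmə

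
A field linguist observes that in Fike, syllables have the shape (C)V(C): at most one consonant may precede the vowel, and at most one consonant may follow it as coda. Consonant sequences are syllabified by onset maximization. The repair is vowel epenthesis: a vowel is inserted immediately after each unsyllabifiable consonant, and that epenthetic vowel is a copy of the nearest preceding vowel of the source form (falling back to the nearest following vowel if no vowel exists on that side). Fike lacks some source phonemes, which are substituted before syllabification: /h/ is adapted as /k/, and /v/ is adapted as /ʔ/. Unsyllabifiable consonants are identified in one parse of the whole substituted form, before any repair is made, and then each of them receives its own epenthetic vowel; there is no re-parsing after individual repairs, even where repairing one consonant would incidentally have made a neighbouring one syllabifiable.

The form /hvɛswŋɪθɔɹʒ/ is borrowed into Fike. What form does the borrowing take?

kɛʔɛswɛŋɪθɔɹʒɔ

Substitution: /h/ → /k/, /v/ → /ʔ/, giving /kʔɛswŋɪθɔɹʒ/.
Under (C)V(C), the unsyllabifiable consonants are /k/, /w/, /ʒ/ (at most one coda consonant is licensed; onsets are limited to one consonant).
Inserting the epenthetic vowel yields /k/ → /kɛ/, /w/ → /wɛ/, /ʒ/ → /ʒɔ/.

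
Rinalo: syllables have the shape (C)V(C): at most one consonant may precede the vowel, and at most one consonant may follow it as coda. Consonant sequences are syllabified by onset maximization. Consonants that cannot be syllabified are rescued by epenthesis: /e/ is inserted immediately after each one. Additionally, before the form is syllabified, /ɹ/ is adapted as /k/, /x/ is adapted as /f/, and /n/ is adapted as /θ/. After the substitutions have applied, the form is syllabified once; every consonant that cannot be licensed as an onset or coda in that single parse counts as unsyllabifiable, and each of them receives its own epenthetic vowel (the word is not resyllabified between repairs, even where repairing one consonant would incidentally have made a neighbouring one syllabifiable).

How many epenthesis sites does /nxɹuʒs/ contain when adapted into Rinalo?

3

After substitution the input is /θfkuʒs/.
The unsyllabifiable consonants are /θ/, /f/, /s/; each receives one epenthetic vowel.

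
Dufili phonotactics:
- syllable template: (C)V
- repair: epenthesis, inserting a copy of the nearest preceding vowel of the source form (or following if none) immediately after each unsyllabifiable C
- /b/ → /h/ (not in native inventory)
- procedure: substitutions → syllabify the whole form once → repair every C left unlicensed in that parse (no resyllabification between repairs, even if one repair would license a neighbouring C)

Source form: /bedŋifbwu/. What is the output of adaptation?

Substitution: /b/ → /h/, giving /hedŋifhwu/.
Under (C)V, the unsyllabifiable consonants are /d/, /f/, /h/ (no codas are permitted; onsets are limited to one consonant).
Inserting the epenthetic vowel yields /d/ → /de/, /f/ → /fi/, /h/ → /hi/.

hedeŋifihiwu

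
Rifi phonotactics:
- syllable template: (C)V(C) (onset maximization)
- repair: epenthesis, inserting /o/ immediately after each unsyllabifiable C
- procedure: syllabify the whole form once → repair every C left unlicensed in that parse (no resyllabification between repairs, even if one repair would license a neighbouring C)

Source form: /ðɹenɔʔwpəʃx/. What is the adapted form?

Under (C)V(C), the unsyllabifiable consonants are /ð/, /w/, /x/ (at most one coda consonant is licensed; onsets are limited to one consonant).
Each unlicensed consonant becomes the onset of a new syllable: /ð/ → /ðo/, /w/ → /wo/, /x/ → /xo/.

ðoɹenɔʔwopəʃxo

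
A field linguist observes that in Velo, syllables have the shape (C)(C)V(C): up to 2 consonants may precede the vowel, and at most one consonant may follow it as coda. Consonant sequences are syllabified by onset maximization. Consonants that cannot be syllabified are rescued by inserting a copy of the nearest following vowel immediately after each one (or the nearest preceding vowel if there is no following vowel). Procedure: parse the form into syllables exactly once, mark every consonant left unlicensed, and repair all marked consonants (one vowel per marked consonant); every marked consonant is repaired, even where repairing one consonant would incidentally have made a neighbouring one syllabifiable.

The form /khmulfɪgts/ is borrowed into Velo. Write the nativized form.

Syllabifying with onset maximization leaves /k/, /t/, /s/ stranded (at most one coda consonant is licensed; onsets may contain at most 2 consonants).
Epenthesis after each stranded consonant: /k/ → /ku/, /t/ → /tɪ/, /s/ → /sɪ/.

kuhmulfɪgtɪsɪ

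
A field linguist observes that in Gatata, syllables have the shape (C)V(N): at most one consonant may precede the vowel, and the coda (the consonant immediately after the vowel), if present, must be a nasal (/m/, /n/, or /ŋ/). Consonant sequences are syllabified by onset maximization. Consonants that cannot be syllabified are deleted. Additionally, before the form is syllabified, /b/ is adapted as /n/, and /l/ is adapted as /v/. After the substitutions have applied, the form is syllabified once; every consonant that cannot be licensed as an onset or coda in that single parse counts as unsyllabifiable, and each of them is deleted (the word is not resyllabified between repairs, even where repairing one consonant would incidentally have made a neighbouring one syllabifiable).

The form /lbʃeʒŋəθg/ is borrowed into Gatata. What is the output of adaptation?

ʃeŋə

Substitution: /l/ → /v/, /b/ → /n/, giving /vnʃeʒŋəθg/.
The consonants /v/, /n/, /ʒ/, /θ/, /g/ cannot be parsed into a legal (C)V(N) syllable (only a nasal (/m/, /n/, or /ŋ/) is licensed in coda position; onsets are limited to one consonant).
Each unlicensed consonant is deleted: /v/, /n/, /ʒ/, /θ/, /g/.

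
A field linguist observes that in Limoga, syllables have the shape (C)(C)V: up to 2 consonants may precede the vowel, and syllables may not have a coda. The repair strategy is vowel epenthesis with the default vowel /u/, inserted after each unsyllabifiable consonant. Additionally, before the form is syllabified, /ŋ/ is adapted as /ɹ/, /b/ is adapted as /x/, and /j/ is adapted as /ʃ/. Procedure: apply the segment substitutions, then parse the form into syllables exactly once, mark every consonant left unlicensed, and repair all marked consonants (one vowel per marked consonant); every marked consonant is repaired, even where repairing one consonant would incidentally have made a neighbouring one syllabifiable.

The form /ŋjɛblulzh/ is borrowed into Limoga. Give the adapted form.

Substitution: /ŋ/ → /ɹ/, /j/ → /ʃ/, /b/ → /x/, giving /ɹʃɛxlulzh/.
Under (C)(C)V, the unsyllabifiable consonants are /l/, /z/, /h/ (no codas are permitted; onsets may contain at most 2 consonants).
Epenthesis after each stranded consonant: /l/ → /lu/, /z/ → /zu/, /h/ → /hu/.

ɹʃɛxluluzuhu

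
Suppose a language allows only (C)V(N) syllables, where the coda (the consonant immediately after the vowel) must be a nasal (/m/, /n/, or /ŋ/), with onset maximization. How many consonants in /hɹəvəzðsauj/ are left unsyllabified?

4

The consonants /h/, /z/, /ð/, /j/ cannot be parsed into a legal (C)V(N) syllable (only a nasal (/m/, /n/, or /ŋ/) is licensed in coda position; onsets are limited to one consonant).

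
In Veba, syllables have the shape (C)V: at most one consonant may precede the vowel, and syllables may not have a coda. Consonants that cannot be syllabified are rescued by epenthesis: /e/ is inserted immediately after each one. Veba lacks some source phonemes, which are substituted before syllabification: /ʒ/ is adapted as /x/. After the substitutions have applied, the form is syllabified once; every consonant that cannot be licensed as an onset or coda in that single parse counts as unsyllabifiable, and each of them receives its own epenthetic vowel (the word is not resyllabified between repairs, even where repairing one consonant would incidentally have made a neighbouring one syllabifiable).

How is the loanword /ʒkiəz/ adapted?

xekiəze

Substitution: /ʒ/ → /x/, giving /xkiəz/.
Under (C)V, the unsyllabifiable consonants are /x/, /z/ (no codas are permitted; onsets are limited to one consonant).
Inserting the epenthetic vowel yields /x/ → /xe/, /z/ → /ze/.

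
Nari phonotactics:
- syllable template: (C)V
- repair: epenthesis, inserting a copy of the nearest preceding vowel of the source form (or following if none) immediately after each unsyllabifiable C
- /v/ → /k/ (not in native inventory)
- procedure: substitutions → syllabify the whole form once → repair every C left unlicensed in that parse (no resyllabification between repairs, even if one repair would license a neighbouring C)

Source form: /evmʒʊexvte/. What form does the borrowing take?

ekemeʒʊexekete

Substitution: /v/ → /k/, giving /ekmʒʊexkte/.
The consonants /k/, /m/, /x/, /k/ cannot be parsed into a legal (C)V syllable (no codas are permitted; onsets are limited to one consonant).
Epenthesis after each stranded consonant: /k/ → /ke/, /m/ → /me/, /x/ → /xe/, /k/ → /ke/.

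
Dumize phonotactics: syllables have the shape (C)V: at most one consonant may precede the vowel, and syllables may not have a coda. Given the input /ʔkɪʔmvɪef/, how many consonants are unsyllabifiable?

The consonants /ʔ/, /ʔ/, /m/, /f/ cannot be parsed into a legal (C)V syllable (no codas are permitted; onsets are limited to one consonant).

4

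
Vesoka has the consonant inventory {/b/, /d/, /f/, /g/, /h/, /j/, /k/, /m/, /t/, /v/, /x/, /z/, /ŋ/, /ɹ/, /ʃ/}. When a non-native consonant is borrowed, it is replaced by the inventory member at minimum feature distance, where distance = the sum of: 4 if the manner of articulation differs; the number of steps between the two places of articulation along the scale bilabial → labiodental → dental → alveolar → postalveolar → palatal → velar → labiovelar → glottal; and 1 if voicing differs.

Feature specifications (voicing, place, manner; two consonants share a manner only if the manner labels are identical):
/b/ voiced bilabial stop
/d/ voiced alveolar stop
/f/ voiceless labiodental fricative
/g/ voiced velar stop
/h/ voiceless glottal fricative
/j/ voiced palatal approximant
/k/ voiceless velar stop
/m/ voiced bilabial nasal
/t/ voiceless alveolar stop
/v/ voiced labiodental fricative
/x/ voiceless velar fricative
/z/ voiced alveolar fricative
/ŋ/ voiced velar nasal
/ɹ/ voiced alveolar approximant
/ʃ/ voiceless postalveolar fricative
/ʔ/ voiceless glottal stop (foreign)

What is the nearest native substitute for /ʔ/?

/k/ is closest: same manner (stop), place distance 2 (glottal→velar), same voicing; total 2. Next closest is /g/ at distance 3.

k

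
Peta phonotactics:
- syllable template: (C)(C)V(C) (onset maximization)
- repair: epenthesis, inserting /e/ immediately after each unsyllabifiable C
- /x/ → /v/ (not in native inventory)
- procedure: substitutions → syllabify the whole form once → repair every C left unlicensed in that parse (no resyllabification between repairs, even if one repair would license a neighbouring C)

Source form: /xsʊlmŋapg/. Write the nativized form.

Substitution: /x/ → /v/, giving /vsʊlmŋapg/.
Syllabifying with onset maximization leaves /g/ stranded (at most one coda consonant is licensed; onsets may contain at most 2 consonants).
Epenthesis after each stranded consonant: /g/ → /ge/.

vsʊlmŋapge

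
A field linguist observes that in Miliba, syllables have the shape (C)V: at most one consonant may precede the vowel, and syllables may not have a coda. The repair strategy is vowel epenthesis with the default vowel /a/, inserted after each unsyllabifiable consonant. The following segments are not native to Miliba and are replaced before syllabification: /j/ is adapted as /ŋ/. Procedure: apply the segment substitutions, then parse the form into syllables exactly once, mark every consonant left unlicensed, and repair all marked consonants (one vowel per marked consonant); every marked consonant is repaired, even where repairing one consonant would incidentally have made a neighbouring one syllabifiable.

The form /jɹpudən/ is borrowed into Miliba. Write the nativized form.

ŋaɹapudəna

Substitution: /j/ → /ŋ/, giving /ŋɹpudən/.
Syllabifying with onset maximization leaves /ŋ/, /ɹ/, /n/ stranded (no codas are permitted; onsets are limited to one consonant).
Each unlicensed consonant becomes the onset of a new syllable: /ŋ/ → /ŋa/, /ɹ/ → /ɹa/, /n/ → /na/.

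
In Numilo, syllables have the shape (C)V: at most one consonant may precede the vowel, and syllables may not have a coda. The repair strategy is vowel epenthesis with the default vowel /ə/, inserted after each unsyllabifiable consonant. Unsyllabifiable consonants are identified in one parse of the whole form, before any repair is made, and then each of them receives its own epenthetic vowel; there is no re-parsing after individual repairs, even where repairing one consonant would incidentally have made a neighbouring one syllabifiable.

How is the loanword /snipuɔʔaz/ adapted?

Syllabifying with onset maximization leaves /s/, /z/ stranded (no codas are permitted; onsets are limited to one consonant).
Epenthesis after each stranded consonant: /s/ → /sə/, /z/ → /zə/.

sənipuɔʔazə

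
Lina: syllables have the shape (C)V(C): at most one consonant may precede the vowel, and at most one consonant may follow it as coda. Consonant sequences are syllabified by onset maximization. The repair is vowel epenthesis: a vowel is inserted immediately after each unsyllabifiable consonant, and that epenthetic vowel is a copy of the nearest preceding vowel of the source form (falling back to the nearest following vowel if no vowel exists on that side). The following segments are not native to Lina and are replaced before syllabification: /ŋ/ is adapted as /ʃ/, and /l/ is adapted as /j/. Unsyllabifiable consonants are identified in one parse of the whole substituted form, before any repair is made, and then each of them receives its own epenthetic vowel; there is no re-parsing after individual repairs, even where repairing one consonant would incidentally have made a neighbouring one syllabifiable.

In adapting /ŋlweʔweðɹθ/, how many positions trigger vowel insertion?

After substitution the input is /ʃjweʔweðɹθ/.
The unsyllabifiable consonants are /ʃ/, /j/, /ɹ/, /θ/; each receives one epenthetic vowel.

4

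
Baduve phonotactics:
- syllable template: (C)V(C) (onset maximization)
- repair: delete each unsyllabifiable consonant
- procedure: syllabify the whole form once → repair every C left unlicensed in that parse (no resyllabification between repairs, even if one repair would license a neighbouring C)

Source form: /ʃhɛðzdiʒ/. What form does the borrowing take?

Syllabifying with onset maximization leaves /ʃ/, /z/ stranded (at most one coda consonant is licensed; onsets are limited to one consonant).
Each unlicensed consonant is deleted: /ʃ/, /z/.

hɛðdiʒ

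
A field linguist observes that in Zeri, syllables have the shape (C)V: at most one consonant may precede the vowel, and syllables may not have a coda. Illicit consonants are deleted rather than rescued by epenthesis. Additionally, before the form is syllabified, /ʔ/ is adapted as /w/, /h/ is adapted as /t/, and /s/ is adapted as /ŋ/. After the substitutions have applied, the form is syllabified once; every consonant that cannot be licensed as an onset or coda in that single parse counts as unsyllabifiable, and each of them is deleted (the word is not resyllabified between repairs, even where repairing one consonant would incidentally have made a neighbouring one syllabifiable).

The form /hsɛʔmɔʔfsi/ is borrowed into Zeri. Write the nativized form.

ŋɛmɔŋi

Substitution: /h/ → /t/, /s/ → /ŋ/, /ʔ/ → /w/, giving /tŋɛwmɔwfŋi/.
The consonants /t/, /w/, /w/, /f/ cannot be parsed into a legal (C)V syllable (no codas are permitted; onsets are limited to one consonant).
Each unlicensed consonant is deleted: /t/, /w/, /w/, /f/.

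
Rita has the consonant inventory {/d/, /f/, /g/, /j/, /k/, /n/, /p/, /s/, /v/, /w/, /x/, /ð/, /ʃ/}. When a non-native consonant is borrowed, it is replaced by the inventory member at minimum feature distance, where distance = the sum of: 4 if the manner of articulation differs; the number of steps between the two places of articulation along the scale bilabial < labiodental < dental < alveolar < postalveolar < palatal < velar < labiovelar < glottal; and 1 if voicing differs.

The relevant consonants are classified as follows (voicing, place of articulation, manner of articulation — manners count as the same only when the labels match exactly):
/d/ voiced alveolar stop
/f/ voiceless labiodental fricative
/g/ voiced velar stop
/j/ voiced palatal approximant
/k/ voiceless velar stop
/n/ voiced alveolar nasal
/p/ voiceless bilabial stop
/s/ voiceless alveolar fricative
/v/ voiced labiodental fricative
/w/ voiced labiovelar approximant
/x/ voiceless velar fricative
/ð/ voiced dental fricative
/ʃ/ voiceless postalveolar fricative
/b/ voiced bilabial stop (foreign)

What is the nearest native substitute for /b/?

p

/p/ is closest: same manner (stop), place distance 0 (bilabial→bilabial), voicing differs (+1); total 1. Next closest is /d/ at distance 3.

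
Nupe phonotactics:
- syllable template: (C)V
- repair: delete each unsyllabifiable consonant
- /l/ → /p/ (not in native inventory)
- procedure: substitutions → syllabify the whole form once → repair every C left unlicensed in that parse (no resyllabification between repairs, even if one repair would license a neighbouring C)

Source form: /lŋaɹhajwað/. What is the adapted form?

ŋahawa

Substitution: /l/ → /p/, giving /pŋaɹhajwað/.
Syllabifying with onset maximization leaves /p/, /ɹ/, /j/, /ð/ stranded (no codas are permitted; onsets are limited to one consonant).
Each unlicensed consonant is deleted: /p/, /ɹ/, /j/, /ð/.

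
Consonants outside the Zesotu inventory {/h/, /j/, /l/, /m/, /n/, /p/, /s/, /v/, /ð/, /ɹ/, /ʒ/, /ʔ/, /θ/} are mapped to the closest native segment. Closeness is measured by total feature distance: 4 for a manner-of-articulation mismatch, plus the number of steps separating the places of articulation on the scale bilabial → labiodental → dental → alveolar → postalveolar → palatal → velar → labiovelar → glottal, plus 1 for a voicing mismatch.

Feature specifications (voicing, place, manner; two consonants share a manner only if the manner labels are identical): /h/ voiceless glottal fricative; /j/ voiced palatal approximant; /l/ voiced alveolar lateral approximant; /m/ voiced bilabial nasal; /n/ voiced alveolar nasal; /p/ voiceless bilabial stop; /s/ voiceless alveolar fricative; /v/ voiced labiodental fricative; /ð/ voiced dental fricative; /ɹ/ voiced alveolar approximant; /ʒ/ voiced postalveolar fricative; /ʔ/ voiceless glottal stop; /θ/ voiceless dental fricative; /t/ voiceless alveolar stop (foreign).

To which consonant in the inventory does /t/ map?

/p/ is closest: same manner (stop), place distance 3 (alveolar→bilabial), same voicing; total 3. Next closest is /s/ at distance 4.

p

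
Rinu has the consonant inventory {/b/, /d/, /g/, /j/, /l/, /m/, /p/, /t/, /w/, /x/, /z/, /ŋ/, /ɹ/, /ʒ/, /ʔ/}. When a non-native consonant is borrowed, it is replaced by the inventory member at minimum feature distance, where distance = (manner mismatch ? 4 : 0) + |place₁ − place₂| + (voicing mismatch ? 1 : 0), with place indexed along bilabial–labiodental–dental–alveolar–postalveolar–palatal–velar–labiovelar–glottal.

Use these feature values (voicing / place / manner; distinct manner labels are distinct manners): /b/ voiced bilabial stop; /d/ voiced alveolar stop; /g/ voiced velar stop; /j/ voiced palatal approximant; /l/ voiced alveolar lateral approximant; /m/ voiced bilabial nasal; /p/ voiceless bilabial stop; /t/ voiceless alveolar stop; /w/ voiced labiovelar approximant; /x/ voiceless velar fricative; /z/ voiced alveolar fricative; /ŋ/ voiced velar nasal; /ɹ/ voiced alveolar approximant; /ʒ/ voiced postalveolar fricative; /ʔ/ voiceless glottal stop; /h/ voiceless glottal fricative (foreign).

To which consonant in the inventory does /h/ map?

/x/ is closest: same manner (fricative), place distance 2 (glottal→velar), same voicing; total 2. Next closest is /ʔ/ at distance 4.

x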